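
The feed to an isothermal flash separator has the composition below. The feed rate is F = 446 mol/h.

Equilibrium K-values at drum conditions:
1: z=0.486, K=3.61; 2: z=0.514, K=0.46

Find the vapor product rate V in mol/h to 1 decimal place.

V = 313.6 mol/h

Rachford–Rice: g(V/F) = Σ zᵢ(Kᵢ−1)/(1+V/F(Kᵢ−1)) = 0.
Feasibility: ΣzᵢKᵢ = 1.991, Σzᵢ/Kᵢ = 1.252 — both > 1, two phases present.
Binary case is linear: z₁(K₁−1)(1+V/F(K₂−1)) + z₂(K₂−1)(1+V/F(K₁−1)) = 0
⇒ V/F = [z₁(K₁−1)+z₂(K₂−1)] / [−(K₁−1)(K₂−1)] = 0.9909/1.4094 = 0.703
Then V = V/F·F = 0.7031·446 = 313.6 mol/h and L = F − V = 132.4 mol/h.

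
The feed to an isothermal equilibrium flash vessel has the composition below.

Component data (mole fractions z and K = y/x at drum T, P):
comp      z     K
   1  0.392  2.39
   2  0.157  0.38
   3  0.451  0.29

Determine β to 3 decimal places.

β = 0.133

Material balance + equilibrium reduce to Σ zᵢ(Kᵢ−1)/(1+β(Kᵢ−1)) = 0.
Check two-phase: ΣzᵢKᵢ = 1.127 > 1 and Σzᵢ/Kᵢ = 2.132 > 1, so g(0) = 0.127 > 0 and g(1) = -1.132 < 0.
Newton–Raphson from β = 0.58:
  β = 0.580: g = -0.3947, g' = -1.036 → β = 0.199
  β = 0.199: g = -0.0573, g' = -0.852 → β = 0.132
  β = 0.132: g = 0.0011, g' = -0.889 → β = 0.133
Converged at β = 0.133.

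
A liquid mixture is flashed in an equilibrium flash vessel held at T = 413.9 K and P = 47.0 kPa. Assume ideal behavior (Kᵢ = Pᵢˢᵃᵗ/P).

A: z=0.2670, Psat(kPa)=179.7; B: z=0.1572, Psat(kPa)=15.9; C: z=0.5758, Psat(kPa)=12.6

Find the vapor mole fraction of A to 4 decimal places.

y_A = 0.7743

Raoult's law: Kᵢ = Pᵢˢᵃᵗ/P = Pᵢˢᵃᵗ/47.0.
  K_A = 179.7/47.0 = 3.823404, K_B = 15.9/47.0 = 0.338298, K_C = 12.6/47.0 = 0.268085
Rachford–Rice: g(β) = Σ zᵢ(Kᵢ−1)/(1+β(Kᵢ−1)) = 0.
g(0) = ΣzᵢKᵢ − 1 = 0.2284 and g(1) = 1 − Σzᵢ/Kᵢ = -1.6823, so a root lies in (0, 1).
Newton iteration, β⁰ = 0.44:
  β = 0.4400: g = -0.43218, g' = -1.2314 → β = 0.0890
  β = 0.0890: g = 0.04106, g' = -1.7898 → β = 0.1120
  β = 0.1120: g = 0.00136, g' = -1.6750 → β = 0.1128
Converged at β = 0.1128.
Compositions from xᵢ = zᵢ/(1+β(Kᵢ−1)), yᵢ = Kᵢxᵢ:
  A: x = 0.2025, y = 0.7743
  B: x = 0.1699, y = 0.0575
  C: x = 0.6276, y = 0.1683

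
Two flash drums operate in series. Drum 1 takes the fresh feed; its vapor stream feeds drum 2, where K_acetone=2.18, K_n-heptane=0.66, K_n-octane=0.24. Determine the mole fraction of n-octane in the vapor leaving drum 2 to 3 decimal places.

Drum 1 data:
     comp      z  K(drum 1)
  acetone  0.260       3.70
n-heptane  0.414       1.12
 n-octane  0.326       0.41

Drum 1:
Material balance + equilibrium reduce to Σ zᵢ(Kᵢ−1)/(1+ψ₁(Kᵢ−1)) = 0.
Check two-phase: ΣzᵢKᵢ = 1.559 > 1 and Σzᵢ/Kᵢ = 1.235 > 1, so g(0) = 0.559 > 0 and g(1) = -0.235 < 0.
Newton iteration, ψ₁⁰ = 0.59:
  ψ₁ = 0.590: g = 0.0221, g' = -0.554 → ψ₁ = 0.630
Converged at ψ₁ = 0.630.
Drum-1 compositions:
  acetone: x = 0.096, y = 0.356
  n-heptane: x = 0.385, y = 0.431
  n-octane: x = 0.519, y = 0.213
Drum-2 feed = drum-1 vapor: z₂ = (0.3562, 0.4311, 0.2127).
Drum 2:
Let ψ₂ = V/F and solve Σ zᵢ(Kᵢ−1)/(1+ψ₂(Kᵢ−1)) = 0.
g(0) = ΣzᵢKᵢ − 1 = 0.112 and g(1) = 1 − Σzᵢ/Kᵢ = -0.703, so a root lies in (0, 1).
Newton–Raphson from ψ₂ = 0.5:
  ψ₂ = 0.500: g = -0.1730, g' = -0.588 → ψ₂ = 0.206
  ψ₂ = 0.206: g = -0.0111, g' = -0.551 → ψ₂ = 0.186
Converged at ψ₂ = 0.186.
  acetone: x = 0.292, y = 0.637
  n-heptane: x = 0.460, y = 0.304
  n-octane: x = 0.248, y = 0.059

y_n-octane (drum 2) = 0.059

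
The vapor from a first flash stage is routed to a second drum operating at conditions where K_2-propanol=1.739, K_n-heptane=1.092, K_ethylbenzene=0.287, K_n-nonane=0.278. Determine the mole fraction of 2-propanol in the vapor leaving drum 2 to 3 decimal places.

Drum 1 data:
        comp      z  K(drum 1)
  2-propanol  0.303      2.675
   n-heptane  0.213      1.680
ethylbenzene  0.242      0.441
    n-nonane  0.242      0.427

Drum 1:
Iterate (Newton) starting at ψ₁ = 0.5:
  ψ₁ = 0.500: g = 0.0022, g' = -0.608 → ψ₁ = 0.504
Converged at ψ₁ = 0.504.
Drum-1 compositions:
  2-propanol: x = 0.164, y = 0.440
  n-heptane: x = 0.159, y = 0.267
  ethylbenzene: x = 0.337, y = 0.149
  n-nonane: x = 0.340, y = 0.145
Drum-2 feed = drum-1 vapor: z₂ = (0.4397, 0.2666, 0.1485, 0.1452).
Drum 2:
Newton–Raphson from ψ₂ = 0.33:
  ψ₂ = 0.330: g = 0.0088, g' = -0.417 → ψ₂ = 0.351
Converged at ψ₂ = 0.351.
  2-propanol: x = 0.349, y = 0.607
  n-heptane: x = 0.258, y = 0.282
  ethylbenzene: x = 0.198, y = 0.057
  n-nonane: x = 0.195, y = 0.054

y_2-propanol (drum 2) = 0.607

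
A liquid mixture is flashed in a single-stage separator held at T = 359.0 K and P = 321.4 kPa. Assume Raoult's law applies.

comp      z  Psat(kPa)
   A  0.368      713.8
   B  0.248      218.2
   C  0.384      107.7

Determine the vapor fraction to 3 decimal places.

ψ = 0.170

Raoult's law: Kᵢ = Pᵢˢᵃᵗ/P = Pᵢˢᵃᵗ/321.4.
  K_A = 713.8/321.4 = 2.22091, K_B = 218.2/321.4 = 0.67890, K_C = 107.7/321.4 = 0.33510
Let ψ = V/F and solve Σ zᵢ(Kᵢ−1)/(1+ψ(Kᵢ−1)) = 0.
g(0) = ΣzᵢKᵢ − 1 = 0.114 and g(1) = 1 − Σzᵢ/Kᵢ = -0.677, so a root lies in (0, 1).
Newton–Raphson from ψ = 0.31:
  ψ = 0.310: g = -0.0841, g' = -0.590 → ψ = 0.167
  ψ = 0.167: g = 0.0016, g' = -0.622 → ψ = 0.170
Converged at ψ = 0.170.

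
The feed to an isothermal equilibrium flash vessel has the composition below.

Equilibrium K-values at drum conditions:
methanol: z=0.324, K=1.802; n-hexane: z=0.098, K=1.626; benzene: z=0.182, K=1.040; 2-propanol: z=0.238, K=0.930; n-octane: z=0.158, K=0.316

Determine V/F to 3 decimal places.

V/F = 0.677

Material balance + equilibrium reduce to Σ zᵢ(Kᵢ−1)/(1+V/F(Kᵢ−1)) = 0.
g(0) = ΣzᵢKᵢ − 1 = 0.204 and g(1) = 1 − Σzᵢ/Kᵢ = -0.171, so a root lies in (0, 1).
Iterate (Newton) starting at V/F = 0.58:
  V/F = 0.580: g = 0.0330, g' = -0.322 → V/F = 0.682
  V/F = 0.682: g = -0.0021, g' = -0.367 → V/F = 0.677
Converged at V/F = 0.677.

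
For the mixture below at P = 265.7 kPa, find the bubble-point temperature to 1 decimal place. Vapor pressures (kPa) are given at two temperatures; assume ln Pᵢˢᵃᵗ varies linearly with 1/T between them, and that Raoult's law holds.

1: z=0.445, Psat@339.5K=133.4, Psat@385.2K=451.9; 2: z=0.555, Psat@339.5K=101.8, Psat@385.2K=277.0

Bubble-point temperature: ΣzᵢPᵢˢᵃᵗ(T) = P. Interpolate ln Pᵢˢᵃᵗ = aᵢ + bᵢ/T.
  T = 339.5 K: ΣzᵢPᵢˢᵃᵗ = 115.86 kPa
  T = 385.2 K: ΣzᵢPᵢˢᵃᵗ = 354.83 kPa
  T = 362.4 K: ΣzᵢPᵢˢᵃᵗ = 209.99 kPa
  T = 373.8 K: ΣzᵢPᵢˢᵃᵗ = 275.07 kPa
  T = 368.1 K: ΣzᵢPᵢˢᵃᵗ = 240.82 kPa
  T = 371.0 K: ΣzᵢPᵢˢᵃᵗ = 257.80 kPa
Interpolating between 371.0 K and 373.8 K gives T ≈ 372.3 K.

T = 372.3 K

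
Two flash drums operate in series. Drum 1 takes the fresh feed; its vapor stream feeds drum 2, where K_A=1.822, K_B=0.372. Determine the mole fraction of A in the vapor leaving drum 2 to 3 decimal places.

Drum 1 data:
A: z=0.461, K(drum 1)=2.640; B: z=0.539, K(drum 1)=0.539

Drum 1:
Material balance + equilibrium reduce to Σ zᵢ(Kᵢ−1)/(1+ψ₁(Kᵢ−1)) = 0.
Check two-phase: ΣzᵢKᵢ = 1.508 > 1 and Σzᵢ/Kᵢ = 1.175 > 1, so g(0) = 0.508 > 0 and g(1) = -0.175 < 0.
Newton iteration, ψ₁⁰ = 0.59:
  ψ₁ = 0.590: g = 0.0429, g' = -0.536 → ψ₁ = 0.670
  ψ₁ = 0.670: g = 0.0007, g' = -0.521 → ψ₁ = 0.671
Converged at ψ₁ = 0.671.
Drum-1 compositions:
  A: x = 0.219, y = 0.579
  B: x = 0.781, y = 0.421
Drum-2 feed = drum-1 vapor: z₂ = (0.5793, 0.4207).
Drum 2:
Material balance + equilibrium reduce to Σ zᵢ(Kᵢ−1)/(1+ψ₂(Kᵢ−1)) = 0.
g(0) = ΣzᵢKᵢ − 1 = 0.212 and g(1) = 1 − Σzᵢ/Kᵢ = -0.449, so a root lies in (0, 1).
Newton iteration, ψ₂⁰ = 0.5:
  ψ₂ = 0.500: g = -0.0477, g' = -0.549 → ψ₂ = 0.413
  ψ₂ = 0.413: g = -0.0013, g' = -0.521 → ψ₂ = 0.411
Converged at ψ₂ = 0.411.
  A: x = 0.433, y = 0.789
  B: x = 0.567, y = 0.211

y_A (drum 2) = 0.789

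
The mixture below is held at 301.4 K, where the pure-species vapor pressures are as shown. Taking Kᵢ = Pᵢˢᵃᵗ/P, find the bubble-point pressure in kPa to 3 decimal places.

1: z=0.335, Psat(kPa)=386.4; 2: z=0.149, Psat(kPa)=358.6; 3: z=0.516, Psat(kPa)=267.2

At the bubble point ψ → 0, so ΣzᵢKᵢ = 1 with Kᵢ = Pᵢˢᵃᵗ/P ⇒ P = ΣzᵢPᵢˢᵃᵗ.
P = 0.335·386.4 + 0.149·358.6 + 0.516·267.2 = 320.751 kPa

Pbub = 320.751 kPa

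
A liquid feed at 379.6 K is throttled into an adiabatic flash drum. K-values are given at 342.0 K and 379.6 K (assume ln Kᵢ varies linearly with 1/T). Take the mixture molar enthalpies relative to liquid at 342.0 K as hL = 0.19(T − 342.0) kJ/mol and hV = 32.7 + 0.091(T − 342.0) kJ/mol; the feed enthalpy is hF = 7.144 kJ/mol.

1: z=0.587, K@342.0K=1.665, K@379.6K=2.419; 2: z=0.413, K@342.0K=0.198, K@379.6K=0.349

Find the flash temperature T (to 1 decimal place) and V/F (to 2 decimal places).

T = 346.5 K, V/F = 0.19

Adiabatic flash: solve Rachford–Rice at each trial T, then check hF = ψ·hV(T) + (1−ψ)·hL(T).
  T = 342.0 K: K = (1.665, 0.198), RR gives ψ = 0.111, H_out = 3.625 kJ/mol
  T = 379.6 K: K = (2.419, 0.349), RR gives ψ = 0.611, H_out = 24.839 kJ/mol
  T = 360.8 K: K = (2.027, 0.267), RR gives ψ = 0.398, H_out = 15.854 kJ/mol
  T = 351.4 K: K = (1.842, 0.231), RR gives ψ = 0.272, H_out = 10.441 kJ/mol
  T = 346.7 K: K = (1.752, 0.214), RR gives ψ = 0.198, H_out = 7.270 kJ/mol
  T = 344.4 K: K = (1.709, 0.206), RR gives ψ = 0.157, H_out = 5.556 kJ/mol
Linear interpolation between T = 344.4 (H_out = 5.556) and T = 346.7 (H_out = 7.270) on hF = 7.144 gives T ≈ 346.5 K, at which ψ = 0.19.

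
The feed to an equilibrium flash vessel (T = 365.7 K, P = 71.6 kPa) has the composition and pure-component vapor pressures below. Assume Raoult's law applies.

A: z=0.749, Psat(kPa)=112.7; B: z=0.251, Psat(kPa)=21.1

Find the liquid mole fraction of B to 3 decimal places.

x_B = 0.449

Raoult's law: Kᵢ = Pᵢˢᵃᵗ/P = Pᵢˢᵃᵗ/71.6.
  K_A = 112.7/71.6 = 1.57402, K_B = 21.1/71.6 = 0.29469
Iterate (Newton) starting at β = 0.58:
  β = 0.580: g = 0.0230, g' = -0.496 → β = 0.626
  β = 0.626: g = -0.0008, g' = -0.534 → β = 0.625
Converged at β = 0.625.
Compositions from xᵢ = zᵢ/(1+β(Kᵢ−1)), yᵢ = Kᵢxᵢ:
  A: x = 0.551, y = 0.868
  B: x = 0.449, y = 0.132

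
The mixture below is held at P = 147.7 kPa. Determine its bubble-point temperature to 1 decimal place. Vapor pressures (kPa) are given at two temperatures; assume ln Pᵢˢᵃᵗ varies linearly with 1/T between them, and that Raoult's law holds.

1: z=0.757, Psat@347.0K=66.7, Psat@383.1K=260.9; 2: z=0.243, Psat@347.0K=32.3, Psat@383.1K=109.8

T = 371.1 K

Bubble-point temperature: ΣzᵢPᵢˢᵃᵗ(T) = P. Interpolate ln Pᵢˢᵃᵗ = aᵢ + bᵢ/T.
  T = 347.0 K: ΣzᵢPᵢˢᵃᵗ = 58.34 kPa
  T = 383.1 K: ΣzᵢPᵢˢᵃᵗ = 224.18 kPa
  T = 365.1 K: ΣzᵢPᵢˢᵃᵗ = 118.42 kPa
  T = 374.1 K: ΣzᵢPᵢˢᵃᵗ = 164.18 kPa
  T = 369.6 K: ΣzᵢPᵢˢᵃᵗ = 139.71 kPa
  T = 371.9 K: ΣzᵢPᵢˢᵃᵗ = 151.80 kPa
Interpolating between 369.6 K and 371.9 K gives T ≈ 371.1 K.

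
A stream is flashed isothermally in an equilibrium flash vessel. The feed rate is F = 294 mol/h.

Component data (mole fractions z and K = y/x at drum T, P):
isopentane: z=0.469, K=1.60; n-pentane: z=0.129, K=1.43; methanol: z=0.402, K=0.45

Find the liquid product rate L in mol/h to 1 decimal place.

L = 184.7 mol/h

Rachford–Rice: g(V/F) = Σ zᵢ(Kᵢ−1)/(1+V/F(Kᵢ−1)) = 0.
Feasibility: ΣzᵢKᵢ = 1.116, Σzᵢ/Kᵢ = 1.277 — both > 1, two phases present.
Newton iteration, V/F⁰ = 0.5:
  V/F = 0.500: g = -0.0428, g' = -0.347 → V/F = 0.377
  V/F = 0.377: g = -0.0016, g' = -0.323 → V/F = 0.372
Converged at V/F = 0.372.
Then V = V/F·F = 0.3717·294 = 109.3 mol/h and L = F − V = 184.7 mol/h.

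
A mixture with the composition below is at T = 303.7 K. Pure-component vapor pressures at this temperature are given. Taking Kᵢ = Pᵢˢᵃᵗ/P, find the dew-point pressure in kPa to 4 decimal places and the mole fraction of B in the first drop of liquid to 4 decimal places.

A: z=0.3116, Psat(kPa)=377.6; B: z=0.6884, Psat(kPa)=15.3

Pdew = 21.8252 kPa, x_B = 0.9820

At the dew point ψ → 1, so Σzᵢ/Kᵢ = 1 with Kᵢ = Pᵢˢᵃᵗ/P ⇒ 1/P = Σzᵢ/Pᵢˢᵃᵗ.
1/P = 0.3116/377.6 + 0.6884/15.3 = 0.0458187 ⇒ P = 21.8252 kPa
xᵢ = zᵢP/Pᵢˢᵃᵗ ⇒ x_B = 0.6884·21.8252/15.3 = 0.9820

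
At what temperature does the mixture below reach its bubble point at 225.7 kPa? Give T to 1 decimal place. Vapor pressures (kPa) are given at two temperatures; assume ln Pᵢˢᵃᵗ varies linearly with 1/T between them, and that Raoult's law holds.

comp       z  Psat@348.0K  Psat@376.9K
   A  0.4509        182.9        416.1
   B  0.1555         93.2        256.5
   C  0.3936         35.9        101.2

Bubble-point temperature: ΣzᵢPᵢˢᵃᵗ(T) = P. Interpolate ln Pᵢˢᵃᵗ = aᵢ + bᵢ/T.
  T = 348.0 K: ΣzᵢPᵢˢᵃᵗ = 111.09 kPa
  T = 376.9 K: ΣzᵢPᵢˢᵃᵗ = 267.34 kPa
  T = 362.4 K: ΣzᵢPᵢˢᵃᵗ = 174.93 kPa
  T = 369.6 K: ΣzᵢPᵢˢᵃᵗ = 216.78 kPa
  T = 373.2 K: ΣzᵢPᵢˢᵃᵗ = 240.62 kPa
  T = 371.4 K: ΣzᵢPᵢˢᵃᵗ = 228.45 kPa
Interpolating between 369.6 K and 371.4 K gives T ≈ 371.0 K.

T = 371.0 K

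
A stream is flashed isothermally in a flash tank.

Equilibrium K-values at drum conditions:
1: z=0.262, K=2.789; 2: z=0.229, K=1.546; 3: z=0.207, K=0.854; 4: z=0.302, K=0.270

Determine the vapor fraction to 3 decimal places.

ψ = 0.449

Material balance + equilibrium reduce to Σ zᵢ(Kᵢ−1)/(1+ψ(Kᵢ−1)) = 0.
g(0) = ΣzᵢKᵢ − 1 = 0.343 and g(1) = 1 − Σzᵢ/Kᵢ = -0.603, so a root lies in (0, 1).
Newton–Raphson from ψ = 0.5:
  ψ = 0.500: g = -0.0342, g' = -0.680 → ψ = 0.450
  ψ = 0.450: g = -0.0005, g' = -0.663 → ψ = 0.449
Converged at ψ = 0.449.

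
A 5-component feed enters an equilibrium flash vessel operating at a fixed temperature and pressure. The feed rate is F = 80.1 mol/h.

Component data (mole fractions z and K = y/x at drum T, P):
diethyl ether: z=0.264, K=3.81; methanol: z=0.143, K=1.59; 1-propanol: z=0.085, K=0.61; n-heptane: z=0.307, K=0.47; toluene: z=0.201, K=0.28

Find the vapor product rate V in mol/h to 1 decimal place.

V = 29.1 mol/h

Let β = V/F and solve Σ zᵢ(Kᵢ−1)/(1+β(Kᵢ−1)) = 0.
g(0) = ΣzᵢKᵢ − 1 = 0.486 and g(1) = 1 − Σzᵢ/Kᵢ = -0.670, so a root lies in (0, 1).
Iterate (Newton) starting at β = 0.38:
  β = 0.380: g = -0.0142, g' = -0.871 → β = 0.364
Converged at β = 0.364.
Then V = β·F = 0.3638·80.1 = 29.1 mol/h and L = F − V = 51.0 mol/h.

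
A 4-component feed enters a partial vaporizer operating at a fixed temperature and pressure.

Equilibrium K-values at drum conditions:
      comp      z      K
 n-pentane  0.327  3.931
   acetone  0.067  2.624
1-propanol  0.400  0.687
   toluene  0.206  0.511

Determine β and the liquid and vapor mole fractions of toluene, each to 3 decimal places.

β = 0.803, x_toluene = 0.339, y_toluene = 0.173

Iterate (Newton) starting at β = 0.52:
  β = 0.520: g = 0.1541, g' = -0.637 → β = 0.762
  β = 0.762: g = 0.0202, g' = -0.497 → β = 0.802
  β = 0.802: g = 0.0002, g' = -0.487 → β = 0.803
Converged at β = 0.803.
Compositions from xᵢ = zᵢ/(1+β(Kᵢ−1)), yᵢ = Kᵢxᵢ:
  n-pentane: x = 0.098, y = 0.383
  acetone: x = 0.029, y = 0.076
  1-propanol: x = 0.534, y = 0.367
  toluene: x = 0.339, y = 0.173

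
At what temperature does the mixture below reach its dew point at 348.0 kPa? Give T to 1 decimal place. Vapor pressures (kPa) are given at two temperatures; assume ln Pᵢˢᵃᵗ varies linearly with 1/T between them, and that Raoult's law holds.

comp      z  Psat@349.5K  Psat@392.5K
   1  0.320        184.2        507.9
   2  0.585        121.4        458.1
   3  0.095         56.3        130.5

Dew-point temperature: Σzᵢ·P/Pᵢˢᵃᵗ(T) = 1. Interpolate ln Pᵢˢᵃᵗ = aᵢ + bᵢ/T.
  T = 349.5 K: ΣzᵢP/Pᵢˢᵃᵗ = 2.8687
  T = 392.5 K: ΣzᵢP/Pᵢˢᵃᵗ = 0.9170
  T = 371.0 K: ΣzᵢP/Pᵢˢᵃᵗ = 1.5606
  T = 381.8 K: ΣzᵢP/Pᵢˢᵃᵗ = 1.1844
  T = 387.1 K: ΣzᵢP/Pᵢˢᵃᵗ = 1.0413
  T = 389.8 K: ΣzᵢP/Pᵢˢᵃᵗ = 0.9767
Interpolating between 387.1 K and 389.8 K gives T ≈ 388.8 K.

T = 388.8 K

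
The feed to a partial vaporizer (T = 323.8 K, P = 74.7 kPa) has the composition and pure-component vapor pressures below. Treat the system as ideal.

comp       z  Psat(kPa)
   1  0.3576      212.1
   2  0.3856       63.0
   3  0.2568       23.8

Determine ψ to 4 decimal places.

Raoult's law: Kᵢ = Pᵢˢᵃᵗ/P = Pᵢˢᵃᵗ/74.7.
  K_1 = 212.1/74.7 = 2.839357, K_2 = 63.0/74.7 = 0.843373, K_3 = 23.8/74.7 = 0.318608
Material balance + equilibrium reduce to Σ zᵢ(Kᵢ−1)/(1+ψ(Kᵢ−1)) = 0.
Check two-phase: ΣzᵢKᵢ = 1.4224 > 1 and Σzᵢ/Kᵢ = 1.3892 > 1, so g(0) = 0.4224 > 0 and g(1) = -0.3892 < 0.
Newton–Raphson from ψ = 0.37:
  ψ = 0.3700: g = 0.09331, g' = -0.6522 → ψ = 0.5131
  ψ = 0.5131: g = 0.00369, g' = -0.6133 → ψ = 0.5191
Converged at ψ = 0.5191.

ψ = 0.5191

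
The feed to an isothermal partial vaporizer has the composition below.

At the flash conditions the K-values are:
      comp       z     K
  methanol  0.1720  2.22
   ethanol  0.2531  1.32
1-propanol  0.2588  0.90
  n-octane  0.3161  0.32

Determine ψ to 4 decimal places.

ψ = 0.1220

Rachford–Rice: g(ψ) = Σ zᵢ(Kᵢ−1)/(1+ψ(Kᵢ−1)) = 0.
Feasibility: ΣzᵢKᵢ = 1.0500, Σzᵢ/Kᵢ = 1.5446 — both > 1, two phases present.
Newton iteration, ψ⁰ = 0.6:
  ψ = 0.6000: g = -0.20152, g' = -0.5236 → ψ = 0.2151
  ψ = 0.2151: g = -0.03623, g' = -0.3866 → ψ = 0.1214
  ψ = 0.1214: g = 0.00025, g' = -0.3945 → ψ = 0.1220
Converged at ψ = 0.1220.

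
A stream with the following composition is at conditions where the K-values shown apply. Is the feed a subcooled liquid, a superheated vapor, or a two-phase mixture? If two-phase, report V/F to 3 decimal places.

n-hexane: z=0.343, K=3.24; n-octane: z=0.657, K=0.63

ΣzᵢKᵢ = 1.525; Σzᵢ/Kᵢ = 1.149.
Both exceed 1, so a two-phase solution exists.
Material balance + equilibrium reduce to Σ zᵢ(Kᵢ−1)/(1+ψ(Kᵢ−1)) = 0.
Binary case is linear: z₁(K₁−1)(1+ψ(K₂−1)) + z₂(K₂−1)(1+ψ(K₁−1)) = 0
⇒ ψ = [z₁(K₁−1)+z₂(K₂−1)] / [−(K₁−1)(K₂−1)] = 0.5252/0.8288 = 0.634

two-phase, V/F = 0.634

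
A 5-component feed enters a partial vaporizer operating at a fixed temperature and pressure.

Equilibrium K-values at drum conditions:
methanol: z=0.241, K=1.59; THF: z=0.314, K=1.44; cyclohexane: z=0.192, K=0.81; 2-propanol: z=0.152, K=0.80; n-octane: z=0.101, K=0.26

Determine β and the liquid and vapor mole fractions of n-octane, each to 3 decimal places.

Let β = V/F and solve Σ zᵢ(Kᵢ−1)/(1+β(Kᵢ−1)) = 0.
g(0) = ΣzᵢKᵢ − 1 = 0.139 and g(1) = 1 − Σzᵢ/Kᵢ = -0.185, so a root lies in (0, 1).
Newton–Raphson from β = 0.5:
  β = 0.500: g = 0.0303, g' = -0.246 → β = 0.623
  β = 0.623: g = -0.0024, g' = -0.290 → β = 0.615
Converged at β = 0.615.
Compositions from xᵢ = zᵢ/(1+β(Kᵢ−1)), yᵢ = Kᵢxᵢ:
  methanol: x = 0.177, y = 0.281
  THF: x = 0.247, y = 0.356
  cyclohexane: x = 0.217, y = 0.176
  2-propanol: x = 0.173, y = 0.139
  n-octane: x = 0.185, y = 0.048

β = 0.615, x_n-octane = 0.185, y_n-octane = 0.048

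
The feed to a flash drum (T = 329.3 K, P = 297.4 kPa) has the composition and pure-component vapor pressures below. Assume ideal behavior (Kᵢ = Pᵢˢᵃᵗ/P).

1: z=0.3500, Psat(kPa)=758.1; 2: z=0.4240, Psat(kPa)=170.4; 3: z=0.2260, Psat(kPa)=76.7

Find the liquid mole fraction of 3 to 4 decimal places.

Raoult's law: Kᵢ = Pᵢˢᵃᵗ/P = Pᵢˢᵃᵗ/297.4.
  K_1 = 758.1/297.4 = 2.549092, K_2 = 170.4/297.4 = 0.572966, K_3 = 76.7/297.4 = 0.257902
Material balance + equilibrium reduce to Σ zᵢ(Kᵢ−1)/(1+V/F(Kᵢ−1)) = 0.
Check two-phase: ΣzᵢKᵢ = 1.1934 > 1 and Σzᵢ/Kᵢ = 1.7536 > 1, so g(0) = 0.1934 > 0 and g(1) = -0.7536 < 0.
Newton iteration, V/F⁰ = 0.5:
  V/F = 0.5000: g = -0.19134, g' = -0.7063 → V/F = 0.2291
  V/F = 0.2291: g = -0.00261, g' = -0.7332 → V/F = 0.2256
Converged at V/F = 0.2256.
Compositions from xᵢ = zᵢ/(1+V/F(Kᵢ−1)), yᵢ = Kᵢxᵢ:
  1: x = 0.2594, y = 0.6612
  2: x = 0.4692, y = 0.2688
  3: x = 0.2714, y = 0.0700

x_3 = 0.2714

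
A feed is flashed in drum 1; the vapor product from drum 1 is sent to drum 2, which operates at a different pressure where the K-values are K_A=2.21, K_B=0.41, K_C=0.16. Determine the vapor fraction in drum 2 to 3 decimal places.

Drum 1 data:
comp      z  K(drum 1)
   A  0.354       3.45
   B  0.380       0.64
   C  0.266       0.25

V/F (drum 2) = 0.622

Drum 1:
Let ψ₁ = V/F and solve Σ zᵢ(Kᵢ−1)/(1+ψ₁(Kᵢ−1)) = 0.
Check two-phase: ΣzᵢKᵢ = 1.531 > 1 and Σzᵢ/Kᵢ = 1.760 > 1, so g(0) = 0.531 > 0 and g(1) = -0.760 < 0.
Newton iteration, ψ₁⁰ = 0.5:
  ψ₁ = 0.500: g = -0.0962, g' = -0.885 → ψ₁ = 0.391
  ψ₁ = 0.391: g = 0.0012, g' = -0.920 → ψ₁ = 0.393
Converged at ψ₁ = 0.393.
Drum-1 compositions:
  A: x = 0.180, y = 0.623
  B: x = 0.443, y = 0.283
  C: x = 0.377, y = 0.094
Drum-2 feed = drum-1 vapor: z₂ = (0.6225, 0.2832, 0.0943).
Drum 2:
Newton iteration, ψ₂⁰ = 0.5:
  ψ₂ = 0.500: g = 0.0958, g' = -0.750 → ψ₂ = 0.628
  ψ₂ = 0.628: g = -0.0048, g' = -0.841 → ψ₂ = 0.622
Converged at ψ₂ = 0.622.
  A: x = 0.355, y = 0.785
  B: x = 0.447, y = 0.183
  C: x = 0.197, y = 0.032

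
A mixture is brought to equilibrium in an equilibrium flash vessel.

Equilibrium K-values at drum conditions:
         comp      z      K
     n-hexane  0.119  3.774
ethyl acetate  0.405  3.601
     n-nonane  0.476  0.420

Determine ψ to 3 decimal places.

Rachford–Rice: g(ψ) = Σ zᵢ(Kᵢ−1)/(1+ψ(Kᵢ−1)) = 0.
g(0) = ΣzᵢKᵢ − 1 = 1.107 and g(1) = 1 − Σzᵢ/Kᵢ = -0.277, so a root lies in (0, 1).
Iterate (Newton) starting at ψ = 0.5:
  ψ = 0.500: g = 0.2074, g' = -0.996 → ψ = 0.708
  ψ = 0.708: g = 0.0135, g' = -0.905 → ψ = 0.723
Converged at ψ = 0.723.

ψ = 0.723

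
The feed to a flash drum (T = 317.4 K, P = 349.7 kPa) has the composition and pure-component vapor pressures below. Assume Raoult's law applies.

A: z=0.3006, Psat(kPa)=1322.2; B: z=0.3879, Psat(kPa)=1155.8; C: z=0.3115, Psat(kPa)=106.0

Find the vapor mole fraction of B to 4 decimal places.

y_B = 0.4288

Raoult's law: Kᵢ = Pᵢˢᵃᵗ/P = Pᵢˢᵃᵗ/349.7.
  K_A = 1322.2/349.7 = 3.780955, K_B = 1155.8/349.7 = 3.305119, K_C = 106.0/349.7 = 0.303117
Let ψ = V/F and solve Σ zᵢ(Kᵢ−1)/(1+ψ(Kᵢ−1)) = 0.
Check two-phase: ΣzᵢKᵢ = 2.5130 > 1 and Σzᵢ/Kᵢ = 1.2245 > 1, so g(0) = 1.5130 > 0 and g(1) = -0.2245 < 0.
Newton–Raphson from ψ = 0.5:
  ψ = 0.5000: g = 0.43192, g' = -1.2080 → ψ = 0.8576
  ψ = 0.8576: g = 0.00787, g' = -1.3698 → ψ = 0.8633
Converged at ψ = 0.8633.
Compositions from xᵢ = zᵢ/(1+ψ(Kᵢ−1)), yᵢ = Kᵢxᵢ:
  A: x = 0.0884, y = 0.3342
  B: x = 0.1297, y = 0.4288
  C: x = 0.7819, y = 0.2370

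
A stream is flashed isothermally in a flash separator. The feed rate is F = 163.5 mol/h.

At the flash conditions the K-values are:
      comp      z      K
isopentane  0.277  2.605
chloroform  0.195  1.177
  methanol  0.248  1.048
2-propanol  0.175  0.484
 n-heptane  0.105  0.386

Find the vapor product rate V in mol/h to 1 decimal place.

V = 113.3 mol/h

Newton–Raphson from β = 0.34:
  β = 0.340: g = 0.1409, g' = -0.436 → β = 0.663
  β = 0.663: g = 0.0119, g' = -0.393 → β = 0.693
Converged at β = 0.693.
Then V = β·F = 0.6929·163.5 = 113.3 mol/h and L = F − V = 50.2 mol/h.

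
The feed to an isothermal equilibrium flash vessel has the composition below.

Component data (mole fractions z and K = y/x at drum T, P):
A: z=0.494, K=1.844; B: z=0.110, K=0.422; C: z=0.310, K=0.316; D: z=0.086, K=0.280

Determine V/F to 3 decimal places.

V/F = 0.141

Material balance + equilibrium reduce to Σ zᵢ(Kᵢ−1)/(1+V/F(Kᵢ−1)) = 0.
Feasibility: ΣzᵢKᵢ = 1.079, Σzᵢ/Kᵢ = 1.817 — both > 1, two phases present.
Iterate (Newton) starting at V/F = 0.5:
  V/F = 0.500: g = -0.2152, g' = -0.691 → V/F = 0.188
  V/F = 0.188: g = -0.0266, g' = -0.559 → V/F = 0.141
Converged at V/F = 0.141.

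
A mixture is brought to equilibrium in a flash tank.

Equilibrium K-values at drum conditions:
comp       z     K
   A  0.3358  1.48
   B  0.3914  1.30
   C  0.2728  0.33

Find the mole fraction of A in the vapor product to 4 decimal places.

y_A = 0.4223

Iterate (Newton) starting at ψ = 0.5:
  ψ = 0.5000: g = -0.04276, g' = -0.3539 → ψ = 0.3792
  ψ = 0.3792: g = -0.00323, g' = -0.3038 → ψ = 0.3685
Converged at ψ = 0.3685.
Compositions from xᵢ = zᵢ/(1+ψ(Kᵢ−1)), yᵢ = Kᵢxᵢ:
  A: x = 0.2853, y = 0.4223
  B: x = 0.3524, y = 0.4582
  C: x = 0.3622, y = 0.1195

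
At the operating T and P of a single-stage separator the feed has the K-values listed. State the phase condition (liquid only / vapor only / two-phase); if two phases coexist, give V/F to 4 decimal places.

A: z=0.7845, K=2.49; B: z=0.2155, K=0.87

ΣzᵢKᵢ = 2.1409; Σzᵢ/Kᵢ = 0.5628.
Since Σzᵢ/Kᵢ < 1 the mixture is above its dew point — single vapor phase.

vapor only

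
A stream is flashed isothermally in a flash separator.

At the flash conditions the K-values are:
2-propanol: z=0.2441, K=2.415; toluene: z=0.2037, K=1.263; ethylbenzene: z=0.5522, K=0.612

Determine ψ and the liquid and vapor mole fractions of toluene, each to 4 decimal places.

Let ψ = V/F and solve Σ zᵢ(Kᵢ−1)/(1+ψ(Kᵢ−1)) = 0.
Feasibility: ΣzᵢKᵢ = 1.1847, Σzᵢ/Kᵢ = 1.1646 — both > 1, two phases present.
Iterate (Newton) starting at ψ = 0.51:
  ψ = 0.5100: g = -0.01925, g' = -0.3050 → ψ = 0.4469
  ψ = 0.4469: g = 0.00034, g' = -0.3164 → ψ = 0.4480
Converged at ψ = 0.4480.
Compositions from xᵢ = zᵢ/(1+ψ(Kᵢ−1)), yᵢ = Kᵢxᵢ:
  2-propanol: x = 0.1494, y = 0.3608
  toluene: x = 0.1822, y = 0.2302
  ethylbenzene: x = 0.6684, y = 0.4090

ψ = 0.4480, x_toluene = 0.1822, y_toluene = 0.2302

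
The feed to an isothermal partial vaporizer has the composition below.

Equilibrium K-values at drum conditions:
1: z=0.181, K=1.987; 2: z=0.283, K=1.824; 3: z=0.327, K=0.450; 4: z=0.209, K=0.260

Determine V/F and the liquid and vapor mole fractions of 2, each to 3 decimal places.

Iterate (Newton) starting at V/F = 0.5:
  V/F = 0.500: g = -0.2088, g' = -0.652 → V/F = 0.180
  V/F = 0.180: g = -0.0231, g' = -0.547 → V/F = 0.137
  V/F = 0.137: g = 0.0000, g' = -0.549 → V/F = 0.138
Converged at V/F = 0.138.
Compositions from xᵢ = zᵢ/(1+V/F(Kᵢ−1)), yᵢ = Kᵢxᵢ:
  1: x = 0.159, y = 0.317
  2: x = 0.254, y = 0.464
  3: x = 0.354, y = 0.159
  4: x = 0.233, y = 0.060

V/F = 0.138, x_2 = 0.254, y_2 = 0.464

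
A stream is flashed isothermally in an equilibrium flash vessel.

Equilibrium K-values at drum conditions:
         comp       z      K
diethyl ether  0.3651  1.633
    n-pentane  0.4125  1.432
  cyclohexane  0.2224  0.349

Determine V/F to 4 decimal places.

Rachford–Rice: g(V/F) = Σ zᵢ(Kᵢ−1)/(1+V/F(Kᵢ−1)) = 0.
Feasibility: ΣzᵢKᵢ = 1.2645, Σzᵢ/Kᵢ = 1.1489 — both > 1, two phases present.
Newton iteration, V/F⁰ = 0.6:
  V/F = 0.6000: g = 0.07143, g' = -0.3792 → V/F = 0.7884
  V/F = 0.7884: g = -0.01034, g' = -0.5057 → V/F = 0.7679
  V/F = 0.7679: g = -0.00020, g' = -0.4865 → V/F = 0.7675
Converged at V/F = 0.7675.

V/F = 0.7675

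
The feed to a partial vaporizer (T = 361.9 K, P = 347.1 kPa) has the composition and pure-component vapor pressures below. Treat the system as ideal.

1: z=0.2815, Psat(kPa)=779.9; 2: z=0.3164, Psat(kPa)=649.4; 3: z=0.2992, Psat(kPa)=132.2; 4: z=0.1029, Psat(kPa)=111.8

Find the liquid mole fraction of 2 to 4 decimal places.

x_2 = 0.2135

Raoult's law: Kᵢ = Pᵢˢᵃᵗ/P = Pᵢˢᵃᵗ/347.1.
  K_1 = 779.9/347.1 = 2.246903, K_2 = 649.4/347.1 = 1.870931, K_3 = 132.2/347.1 = 0.380870, K_4 = 111.8/347.1 = 0.322097
Rachford–Rice: g(V/F) = Σ zᵢ(Kᵢ−1)/(1+V/F(Kᵢ−1)) = 0.
g(0) = ΣzᵢKᵢ − 1 = 0.3716 and g(1) = 1 − Σzᵢ/Kᵢ = -0.3994, so a root lies in (0, 1).
Newton iteration, V/F⁰ = 0.5:
  V/F = 0.5000: g = 0.03435, g' = -0.6313 → V/F = 0.5544
  V/F = 0.5544: g = -0.00045, g' = -0.6494 → V/F = 0.5537
Converged at V/F = 0.5537.
Compositions from xᵢ = zᵢ/(1+V/F(Kᵢ−1)), yᵢ = Kᵢxᵢ:
  1: x = 0.1665, y = 0.3742
  2: x = 0.2135, y = 0.3994
  3: x = 0.4553, y = 0.1734
  4: x = 0.1647, y = 0.0531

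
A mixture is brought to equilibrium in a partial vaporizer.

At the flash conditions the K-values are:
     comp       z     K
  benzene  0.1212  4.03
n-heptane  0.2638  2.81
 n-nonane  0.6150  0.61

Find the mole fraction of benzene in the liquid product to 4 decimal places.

x_benzene = 0.0390

Newton–Raphson from β = 0.68:
  β = 0.6800: g = 0.00762, g' = -0.4657 → β = 0.6964
  β = 0.6964: g = 0.00004, g' = -0.4605 → β = 0.6965
Converged at β = 0.6965.
Compositions from xᵢ = zᵢ/(1+β(Kᵢ−1)), yᵢ = Kᵢxᵢ:
  benzene: x = 0.0390, y = 0.1570
  n-heptane: x = 0.1167, y = 0.3279
  n-nonane: x = 0.8443, y = 0.5150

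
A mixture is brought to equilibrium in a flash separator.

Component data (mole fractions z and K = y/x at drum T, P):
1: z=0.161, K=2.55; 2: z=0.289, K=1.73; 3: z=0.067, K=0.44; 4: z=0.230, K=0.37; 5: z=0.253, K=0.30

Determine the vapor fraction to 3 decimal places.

ψ = 0.141

Rachford–Rice: g(ψ) = Σ zᵢ(Kᵢ−1)/(1+ψ(Kᵢ−1)) = 0.
Feasibility: ΣzᵢKᵢ = 1.101, Σzᵢ/Kᵢ = 1.847 — both > 1, two phases present.
Iterate (Newton) starting at ψ = 0.56:
  ψ = 0.560: g = -0.2865, g' = -0.786 → ψ = 0.196
  ψ = 0.196: g = -0.0365, g' = -0.657 → ψ = 0.140
  ψ = 0.140: g = 0.0004, g' = -0.675 → ψ = 0.141
Converged at ψ = 0.141.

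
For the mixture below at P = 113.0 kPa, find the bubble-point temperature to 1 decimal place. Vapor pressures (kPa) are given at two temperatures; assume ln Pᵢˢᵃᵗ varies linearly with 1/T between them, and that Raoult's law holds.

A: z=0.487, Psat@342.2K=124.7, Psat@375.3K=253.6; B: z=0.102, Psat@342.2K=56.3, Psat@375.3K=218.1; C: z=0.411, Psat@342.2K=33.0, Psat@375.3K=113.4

Bubble-point temperature: ΣzᵢPᵢˢᵃᵗ(T) = P. Interpolate ln Pᵢˢᵃᵗ = aᵢ + bᵢ/T.
  T = 342.2 K: ΣzᵢPᵢˢᵃᵗ = 80.03 kPa
  T = 375.3 K: ΣzᵢPᵢˢᵃᵗ = 192.36 kPa
  T = 358.8 K: ΣzᵢPᵢˢᵃᵗ = 125.73 kPa
  T = 350.5 K: ΣzᵢPᵢˢᵃᵗ = 100.63 kPa
  T = 354.6 K: ΣzᵢPᵢˢᵃᵗ = 112.42 kPa
  T = 356.7 K: ΣzᵢPᵢˢᵃᵗ = 118.91 kPa
Interpolating between 354.6 K and 356.7 K gives T ≈ 354.8 K.

T = 354.8 K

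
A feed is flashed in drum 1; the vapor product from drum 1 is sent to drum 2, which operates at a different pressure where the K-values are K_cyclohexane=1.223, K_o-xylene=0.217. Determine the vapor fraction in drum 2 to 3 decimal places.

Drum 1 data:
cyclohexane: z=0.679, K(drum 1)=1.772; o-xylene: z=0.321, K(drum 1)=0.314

V/F (drum 2) = 0.319

Drum 1:
Let ψ₁ = V/F and solve Σ zᵢ(Kᵢ−1)/(1+ψ₁(Kᵢ−1)) = 0.
Check two-phase: ΣzᵢKᵢ = 1.304 > 1 and Σzᵢ/Kᵢ = 1.405 > 1, so g(0) = 0.304 > 0 and g(1) = -0.405 < 0.
Newton–Raphson from ψ₁ = 0.46:
  ψ₁ = 0.460: g = 0.0651, g' = -0.543 → ψ₁ = 0.580
  ψ₁ = 0.580: g = -0.0036, g' = -0.610 → ψ₁ = 0.574
Converged at ψ₁ = 0.574.
Drum-1 compositions:
  cyclohexane: x = 0.471, y = 0.834
  o-xylene: x = 0.529, y = 0.166
Drum-2 feed = drum-1 vapor: z₂ = (0.8337, 0.1663).
Drum 2:
Let ψ₂ = V/F and solve Σ zᵢ(Kᵢ−1)/(1+ψ₂(Kᵢ−1)) = 0.
Check two-phase: ΣzᵢKᵢ = 1.056 > 1 and Σzᵢ/Kᵢ = 1.448 > 1, so g(0) = 0.056 > 0 and g(1) = -0.448 < 0.
Iterate (Newton) starting at ψ₂ = 0.31:
  ψ₂ = 0.310: g = 0.0020, g' = -0.214 → ψ₂ = 0.319
Converged at ψ₂ = 0.319.
  cyclohexane: x = 0.778, y = 0.952
  o-xylene: x = 0.222, y = 0.048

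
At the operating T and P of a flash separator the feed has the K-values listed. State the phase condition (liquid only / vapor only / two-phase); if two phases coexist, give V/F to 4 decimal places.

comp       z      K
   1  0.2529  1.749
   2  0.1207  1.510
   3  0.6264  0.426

ΣzᵢKᵢ = 0.8914; Σzᵢ/Kᵢ = 1.6950.
Since ΣzᵢKᵢ < 1 the mixture is below its bubble point — single liquid phase.

liquid only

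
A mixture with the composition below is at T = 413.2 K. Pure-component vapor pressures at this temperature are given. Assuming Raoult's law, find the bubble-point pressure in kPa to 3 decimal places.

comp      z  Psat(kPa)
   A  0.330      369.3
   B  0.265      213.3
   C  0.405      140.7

At the bubble point ψ → 0, so ΣzᵢKᵢ = 1 with Kᵢ = Pᵢˢᵃᵗ/P ⇒ P = ΣzᵢPᵢˢᵃᵗ.
P = 0.330·369.3 + 0.265·213.3 + 0.405·140.7 = 235.377 kPa

Pbub = 235.377 kPa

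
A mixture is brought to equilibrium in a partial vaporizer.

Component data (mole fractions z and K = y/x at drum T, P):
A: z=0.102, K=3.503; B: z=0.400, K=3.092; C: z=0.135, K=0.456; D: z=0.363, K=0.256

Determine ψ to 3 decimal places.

ψ = 0.492

Newton–Raphson from ψ = 0.5:
  ψ = 0.500: g = -0.0085, g' = -1.129 → ψ = 0.492
Converged at ψ = 0.492.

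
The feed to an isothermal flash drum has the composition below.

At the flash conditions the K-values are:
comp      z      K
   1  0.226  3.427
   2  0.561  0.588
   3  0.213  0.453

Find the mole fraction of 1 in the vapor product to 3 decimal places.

Material balance + equilibrium reduce to Σ zᵢ(Kᵢ−1)/(1+ψ(Kᵢ−1)) = 0.
Check two-phase: ΣzᵢKᵢ = 1.201 > 1 and Σzᵢ/Kᵢ = 1.490 > 1, so g(0) = 0.201 > 0 and g(1) = -0.490 < 0.
Iterate (Newton) starting at ψ = 0.66:
  ψ = 0.660: g = -0.2890, g' = -0.532 → ψ = 0.117
  ψ = 0.117: g = 0.0597, g' = -0.985 → ψ = 0.178
  ψ = 0.178: g = 0.0047, g' = -0.839 → ψ = 0.183
Converged at ψ = 0.183.
Compositions from xᵢ = zᵢ/(1+ψ(Kᵢ−1)), yᵢ = Kᵢxᵢ:
  1: x = 0.156, y = 0.536
  2: x = 0.607, y = 0.357
  3: x = 0.237, y = 0.107

y_1 = 0.536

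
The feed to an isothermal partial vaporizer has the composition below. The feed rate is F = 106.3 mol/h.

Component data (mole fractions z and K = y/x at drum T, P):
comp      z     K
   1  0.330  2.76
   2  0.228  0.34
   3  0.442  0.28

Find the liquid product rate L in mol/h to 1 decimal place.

Iterate (Newton) starting at ψ = 0.5:
  ψ = 0.500: g = -0.4129, g' = -1.070 → ψ = 0.114
  ψ = 0.114: g = -0.0257, g' = -1.097 → ψ = 0.091
Converged at ψ = 0.091.
Then V = ψ·F = 0.0910·106.3 = 9.7 mol/h and L = F − V = 96.6 mol/h.

L = 96.6 mol/h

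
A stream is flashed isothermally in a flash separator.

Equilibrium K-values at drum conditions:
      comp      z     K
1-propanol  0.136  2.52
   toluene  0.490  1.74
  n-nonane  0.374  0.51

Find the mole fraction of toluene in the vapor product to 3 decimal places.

y_toluene = 0.524

Rachford–Rice: g(β) = Σ zᵢ(Kᵢ−1)/(1+β(Kᵢ−1)) = 0.
Feasibility: ΣzᵢKᵢ = 1.386, Σzᵢ/Kᵢ = 1.069 — both > 1, two phases present.
Iterate (Newton) starting at β = 0.66:
  β = 0.660: g = 0.0760, g' = -0.396 → β = 0.852
  β = 0.852: g = -0.0021, g' = -0.425 → β = 0.847
Converged at β = 0.847.
Compositions from xᵢ = zᵢ/(1+β(Kᵢ−1)), yᵢ = Kᵢxᵢ:
  1-propanol: x = 0.059, y = 0.150
  toluene: x = 0.301, y = 0.524
  n-nonane: x = 0.639, y = 0.326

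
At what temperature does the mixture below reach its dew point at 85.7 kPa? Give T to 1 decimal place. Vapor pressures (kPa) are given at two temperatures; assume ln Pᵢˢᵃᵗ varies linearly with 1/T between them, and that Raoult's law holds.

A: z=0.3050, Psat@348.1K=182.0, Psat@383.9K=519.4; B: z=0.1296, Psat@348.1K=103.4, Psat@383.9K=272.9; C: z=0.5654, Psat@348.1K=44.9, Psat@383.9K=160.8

T = 355.8 K

Dew-point temperature: Σzᵢ·P/Pᵢˢᵃᵗ(T) = 1. Interpolate ln Pᵢˢᵃᵗ = aᵢ + bᵢ/T.
  T = 348.1 K: ΣzᵢP/Pᵢˢᵃᵗ = 1.3302
  T = 383.9 K: ΣzᵢP/Pᵢˢᵃᵗ = 0.3924
  T = 366.0 K: ΣzᵢP/Pᵢˢᵃᵗ = 0.7002
  T = 357.1 K: ΣzᵢP/Pᵢˢᵃᵗ = 0.9553
  T = 352.6 K: ΣzᵢP/Pᵢˢᵃᵗ = 1.1248
  T = 354.9 K: ΣzᵢP/Pᵢˢᵃᵗ = 1.0341
  T = 356.0 K: ΣzᵢP/Pᵢˢᵃᵗ = 0.9938
Interpolating between 354.9 K and 356.0 K gives T ≈ 355.8 K.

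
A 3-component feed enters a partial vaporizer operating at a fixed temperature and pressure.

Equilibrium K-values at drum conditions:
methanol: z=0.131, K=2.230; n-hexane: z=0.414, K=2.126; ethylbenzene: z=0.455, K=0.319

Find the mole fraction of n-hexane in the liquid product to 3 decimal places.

Material balance + equilibrium reduce to Σ zᵢ(Kᵢ−1)/(1+ψ(Kᵢ−1)) = 0.
Check two-phase: ΣzᵢKᵢ = 1.317 > 1 and Σzᵢ/Kᵢ = 1.680 > 1, so g(0) = 0.317 > 0 and g(1) = -0.680 < 0.
Iterate (Newton) starting at ψ = 0.5:
  ψ = 0.500: g = -0.0718, g' = -0.776 → ψ = 0.407
  ψ = 0.407: g = -0.0020, g' = -0.739 → ψ = 0.405
Converged at ψ = 0.405.
Compositions from xᵢ = zᵢ/(1+ψ(Kᵢ−1)), yᵢ = Kᵢxᵢ:
  methanol: x = 0.087, y = 0.195
  n-hexane: x = 0.284, y = 0.605
  ethylbenzene: x = 0.628, y = 0.200

x_n-hexane = 0.284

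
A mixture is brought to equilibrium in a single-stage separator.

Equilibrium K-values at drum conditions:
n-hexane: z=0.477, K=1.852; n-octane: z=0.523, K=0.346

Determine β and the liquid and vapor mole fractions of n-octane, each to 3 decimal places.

β = 0.116, x_n-octane = 0.566, y_n-octane = 0.196

Rachford–Rice: g(β) = Σ zᵢ(Kᵢ−1)/(1+β(Kᵢ−1)) = 0.
g(0) = ΣzᵢKᵢ − 1 = 0.064 and g(1) = 1 − Σzᵢ/Kᵢ = -0.769, so a root lies in (0, 1).
Binary case is linear: z₁(K₁−1)(1+β(K₂−1)) + z₂(K₂−1)(1+β(K₁−1)) = 0
⇒ β = [z₁(K₁−1)+z₂(K₂−1)] / [−(K₁−1)(K₂−1)] = 0.0644/0.5572 = 0.116
Compositions from xᵢ = zᵢ/(1+β(Kᵢ−1)), yᵢ = Kᵢxᵢ:
  n-hexane: x = 0.434, y = 0.804
  n-octane: x = 0.566, y = 0.196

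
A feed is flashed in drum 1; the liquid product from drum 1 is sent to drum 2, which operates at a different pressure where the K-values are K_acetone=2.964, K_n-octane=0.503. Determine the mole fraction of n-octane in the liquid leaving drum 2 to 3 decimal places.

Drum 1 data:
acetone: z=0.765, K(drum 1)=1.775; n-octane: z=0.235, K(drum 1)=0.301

x_n-octane (drum 2) = 0.798

Drum 1:
Let ψ₁ = V/F and solve Σ zᵢ(Kᵢ−1)/(1+ψ₁(Kᵢ−1)) = 0.
Check two-phase: ΣzᵢKᵢ = 1.429 > 1 and Σzᵢ/Kᵢ = 1.212 > 1, so g(0) = 0.429 > 0 and g(1) = -0.212 < 0.
Iterate (Newton) starting at ψ₁ = 0.5:
  ψ₁ = 0.500: g = 0.1748, g' = -0.510 → ψ₁ = 0.843
  ψ₁ = 0.843: g = -0.0411, g' = -0.848 → ψ₁ = 0.794
  ψ₁ = 0.794: g = -0.0023, g' = -0.756 → ψ₁ = 0.791
Converged at ψ₁ = 0.791.
Drum-1 compositions:
  acetone: x = 0.474, y = 0.842
  n-octane: x = 0.526, y = 0.158
Drum-2 feed = drum-1 liquid: z₂ = (0.4742, 0.5258).
Drum 2:
Rachford–Rice: g(ψ₂) = Σ zᵢ(Kᵢ−1)/(1+ψ₂(Kᵢ−1)) = 0.
g(0) = ΣzᵢKᵢ − 1 = 0.670 and g(1) = 1 − Σzᵢ/Kᵢ = -0.205, so a root lies in (0, 1).
Binary case is linear: z₁(K₁−1)(1+ψ₂(K₂−1)) + z₂(K₂−1)(1+ψ₂(K₁−1)) = 0
⇒ ψ₂ = [z₁(K₁−1)+z₂(K₂−1)] / [−(K₁−1)(K₂−1)] = 0.6701/0.9761 = 0.686
  acetone: x = 0.202, y = 0.599
  n-octane: x = 0.798, y = 0.401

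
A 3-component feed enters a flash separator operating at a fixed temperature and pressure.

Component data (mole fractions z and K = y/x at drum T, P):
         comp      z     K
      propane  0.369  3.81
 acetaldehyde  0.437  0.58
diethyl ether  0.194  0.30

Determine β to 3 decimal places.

Rachford–Rice: g(β) = Σ zᵢ(Kᵢ−1)/(1+β(Kᵢ−1)) = 0.
g(0) = ΣzᵢKᵢ − 1 = 0.718 and g(1) = 1 − Σzᵢ/Kᵢ = -0.497, so a root lies in (0, 1).
Newton iteration, β⁰ = 0.5:
  β = 0.500: g = -0.0101, g' = -0.852 → β = 0.488
Converged at β = 0.488.

β = 0.488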